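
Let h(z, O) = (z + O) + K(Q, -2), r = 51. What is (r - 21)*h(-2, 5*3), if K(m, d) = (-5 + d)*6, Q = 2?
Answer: -870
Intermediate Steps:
K(m, d) = -30 + 6*d
h(z, O) = -42 + O + z (h(z, O) = (z + O) + (-30 + 6*(-2)) = (O + z) + (-30 - 12) = (O + z) - 42 = -42 + O + z)
(r - 21)*h(-2, 5*3) = (51 - 21)*(-42 + 5*3 - 2) = 30*(-42 + 15 - 2) = 30*(-29) = -870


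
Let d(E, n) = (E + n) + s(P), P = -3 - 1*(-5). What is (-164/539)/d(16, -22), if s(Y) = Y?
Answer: 41/539 ≈ 0.076067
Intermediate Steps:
P = 2 (P = -3 + 5 = 2)
d(E, n) = 2 + E + n (d(E, n) = (E + n) + 2 = 2 + E + n)
(-164/539)/d(16, -22) = (-164/539)/(2 + 16 - 22) = -164*1/539/(-4) = -164/539*(-¼) = 41/539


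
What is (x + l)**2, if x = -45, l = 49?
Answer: 16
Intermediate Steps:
(x + l)**2 = (-45 + 49)**2 = 4**2 = 16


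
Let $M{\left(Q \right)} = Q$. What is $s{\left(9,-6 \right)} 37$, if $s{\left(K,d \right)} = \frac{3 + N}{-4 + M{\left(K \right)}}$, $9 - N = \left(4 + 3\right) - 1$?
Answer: $\frac{222}{5} \approx 44.4$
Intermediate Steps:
$N = 3$ ($N = 9 - \left(\left(4 + 3\right) - 1\right) = 9 - \left(7 - 1\right) = 9 - 6 = 3$)
$s{\left(K,d \right)} = \frac{6}{-4 + K}$ ($s{\left(K,d \right)} = \frac{3 + 3}{-4 + K} = \frac{6}{-4 + K}$)
$s{\left(9,-6 \right)} 37 = \frac{6}{-4 + 9} \cdot 37 = \frac{6}{5} \cdot 37 = \frac{222}{5}$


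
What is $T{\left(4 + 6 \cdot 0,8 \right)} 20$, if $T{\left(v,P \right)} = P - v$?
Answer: $80$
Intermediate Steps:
$T{\left(4 + 6 \cdot 0,8 \right)} 20 = \left(8 - \left(4 + 6 \cdot 0\right)\right) 20 = \left(8 - \left(4 + 0\right)\right) 20 = \left(8 - 4\right) 20 = 4 \cdot 20 = 80$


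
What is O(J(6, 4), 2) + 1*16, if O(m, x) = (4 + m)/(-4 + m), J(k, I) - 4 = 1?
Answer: 25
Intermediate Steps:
J(k, I) = 5 (J(k, I) = 4 + 1 = 5)
O(m, x) = (4 + m)/(-4 + m)
O(J(6, 4), 2) + 1*16 = (4 + 5)/(-4 + 5) + 1*16 = 9/1 + 16 = 1*9 + 16 = 9 + 16 = 25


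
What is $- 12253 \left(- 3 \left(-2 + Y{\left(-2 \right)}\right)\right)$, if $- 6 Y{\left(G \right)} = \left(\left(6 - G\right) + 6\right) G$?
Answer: $98024$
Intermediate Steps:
$Y{\left(G \right)} = - \frac{G \left(12 - G\right)}{6}$ ($Y{\left(G \right)} = - \frac{\left(\left(6 - G\right) + 6\right) G}{6} = - \frac{\left(12 - G\right) G}{6} = - \frac{G \left(12 - G\right)}{6}$)
$- 12253 \left(- 3 \left(-2 + Y{\left(-2 \right)}\right)\right) = - 12253 \left(- 3 \left(-2 + \frac{1}{6} \left(-2\right) \left(-12 - 2\right)\right)\right) = - 12253 \left(- 3 \left(-2 + \frac{1}{6} \left(-2\right) \left(-14\right)\right)\right) = - 12253 \left(- 3 \left(-2 + \frac{14}{3}\right)\right) = - 12253 \left(\left(-3\right) \frac{8}{3}\right) = \left(-12253\right) \left(-8\right) = 98024$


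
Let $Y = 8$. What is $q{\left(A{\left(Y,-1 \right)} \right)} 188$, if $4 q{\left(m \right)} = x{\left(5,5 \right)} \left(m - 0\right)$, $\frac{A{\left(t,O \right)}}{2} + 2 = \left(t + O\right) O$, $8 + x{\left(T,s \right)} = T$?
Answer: $2538$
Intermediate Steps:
$x{\left(T,s \right)} = -8 + T$
$A{\left(t,O \right)} = -4 + 2 O \left(O + t\right)$ ($A{\left(t,O \right)} = -4 + 2 \left(t + O\right) O = -4 + 2 \left(O + t\right) O = -4 + 2 O \left(O + t\right)$)
$q{\left(m \right)} = - \frac{3 m}{4}$ ($q{\left(m \right)} = \frac{\left(-8 + 5\right) \left(m - 0\right)}{4} = \frac{\left(-3\right) \left(m + 0\right)}{4} = \frac{\left(-3\right) m}{4} = - \frac{3 m}{4}$)
$q{\left(A{\left(Y,-1 \right)} \right)} 188 = - \frac{3 \left(-4 + 2 \left(-1\right)^{2} + 2 \left(-1\right) 8\right)}{4} \cdot 188 = - \frac{3 \left(-4 + 2 \cdot 1 - 16\right)}{4} \cdot 188 = - \frac{3 \left(-4 + 2 - 16\right)}{4} \cdot 188 = \left(- \frac{3}{4}\right) \left(-18\right) 188 = \frac{27}{2} \cdot 188 = 2538$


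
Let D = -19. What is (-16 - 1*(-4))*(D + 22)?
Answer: -36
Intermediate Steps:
(-16 - 1*(-4))*(D + 22) = (-16 - 1*(-4))*(-19 + 22) = (-16 + 4)*3 = -12*3 = -36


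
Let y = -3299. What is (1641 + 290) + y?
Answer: -1368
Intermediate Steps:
(1641 + 290) + y = (1641 + 290) - 3299 = 1931 - 3299 = -1368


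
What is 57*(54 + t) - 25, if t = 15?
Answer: 3908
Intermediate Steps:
57*(54 + t) - 25 = 57*(54 + 15) - 25 = 57*69 - 25 = 3933 - 25 = 3908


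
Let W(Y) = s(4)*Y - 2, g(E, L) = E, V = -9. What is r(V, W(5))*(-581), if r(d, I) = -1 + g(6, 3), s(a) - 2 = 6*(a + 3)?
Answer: -2905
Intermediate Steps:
s(a) = 20 + 6*a (s(a) = 2 + 6*(a + 3) = 2 + 6*(3 + a) = 2 + (18 + 6*a) = 20 + 6*a)
W(Y) = -2 + 44*Y (W(Y) = (20 + 6*4)*Y - 2 = (20 + 24)*Y - 2 = 44*Y - 2 = -2 + 44*Y)
r(d, I) = 5 (r(d, I) = -1 + 6 = 5)
r(V, W(5))*(-581) = 5*(-581) = -2905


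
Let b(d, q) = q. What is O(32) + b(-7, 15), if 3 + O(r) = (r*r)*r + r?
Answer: 32812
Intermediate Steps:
O(r) = -3 + r + r³ (O(r) = -3 + ((r*r)*r + r) = -3 + (r²*r + r) = -3 + (r³ + r) = -3 + (r + r³) = -3 + r + r³)
O(32) + b(-7, 15) = (-3 + 32 + 32³) + 15 = (-3 + 32 + 32768) + 15 = 32797 + 15 = 32812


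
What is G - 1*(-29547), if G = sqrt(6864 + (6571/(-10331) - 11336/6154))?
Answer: 29547 + sqrt(6933622124614734491)/31788487 ≈ 29630.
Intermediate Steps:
G = sqrt(6933622124614734491)/31788487 (G = sqrt(6864 + (6571*(-1/10331) - 11336*1/6154)) = sqrt(6864 + (-6571/10331 - 5668/3077)) = sqrt(6864 - 78775075/31788487) = sqrt(218117399693/31788487) = sqrt(6933622124614734491)/31788487 ≈ 82.834)
G - 1*(-29547) = sqrt(6933622124614734491)/31788487 - 1*(-29547) = sqrt(6933622124614734491)/31788487 + 29547 = 29547 + sqrt(6933622124614734491)/31788487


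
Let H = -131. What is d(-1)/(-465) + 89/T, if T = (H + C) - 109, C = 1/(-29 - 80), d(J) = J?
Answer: -4484804/12164865 ≈ -0.36867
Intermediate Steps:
C = -1/109 (C = 1/(-109) = -1/109 ≈ -0.0091743)
T = -26161/109 (T = (-131 - 1/109) - 109 = -14280/109 - 109 = -26161/109 ≈ -240.01)
d(-1)/(-465) + 89/T = -1/(-465) + 89/(-26161/109) = -1*(-1/465) + 89*(-109/26161) = 1/465 - 9701/26161 = -4484804/12164865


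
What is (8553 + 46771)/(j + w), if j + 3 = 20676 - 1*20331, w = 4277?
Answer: 55324/4619 ≈ 11.977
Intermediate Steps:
j = 342 (j = -3 + (20676 - 1*20331) = -3 + (20676 - 20331) = -3 + 345 = 342)
(8553 + 46771)/(j + w) = (8553 + 46771)/(342 + 4277) = 55324/4619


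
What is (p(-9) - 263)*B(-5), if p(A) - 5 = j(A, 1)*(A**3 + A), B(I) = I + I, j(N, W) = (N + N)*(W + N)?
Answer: 1065300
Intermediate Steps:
j(N, W) = 2*N*(N + W) (j(N, W) = (2*N)*(N + W) = 2*N*(N + W))
B(I) = 2*I
p(A) = 5 + 2*A*(1 + A)*(A + A**3) (p(A) = 5 + (2*A*(A + 1))*(A**3 + A) = 5 + (2*A*(1 + A))*(A + A**3) = 5 + 2*A*(1 + A)*(A + A**3))
(p(-9) - 263)*B(-5) = ((5 + 2*(-9)**2*(1 - 9) + 2*(-9)**4*(1 - 9)) - 263)*(2*(-5)) = ((5 + 2*81*(-8) + 2*6561*(-8)) - 263)*(-10) = ((5 - 1296 - 104976) - 263)*(-10) = (-106267 - 263)*(-10) = -106530*(-10) = 1065300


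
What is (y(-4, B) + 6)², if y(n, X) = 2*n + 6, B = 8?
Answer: 16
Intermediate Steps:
y(n, X) = 6 + 2*n
(y(-4, B) + 6)² = ((6 + 2*(-4)) + 6)² = ((6 - 8) + 6)² = (-2 + 6)² = 4² = 16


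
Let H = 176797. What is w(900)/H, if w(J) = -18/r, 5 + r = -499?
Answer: 1/4950316 ≈ 2.0201e-7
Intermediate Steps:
r = -504 (r = -5 - 499 = -504)
w(J) = 1/28 (w(J) = -18/(-504) = -18*(-1/504) = 1/28)
w(900)/H = (1/28)/176797 = (1/28)*(1/176797) = 1/4950316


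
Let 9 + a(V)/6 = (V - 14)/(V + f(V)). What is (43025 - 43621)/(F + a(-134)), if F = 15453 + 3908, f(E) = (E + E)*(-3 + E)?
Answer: -3633812/117714631 ≈ -0.030870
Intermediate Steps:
f(E) = 2*E*(-3 + E) (f(E) = (2*E)*(-3 + E) = 2*E*(-3 + E))
a(V) = -54 + 6*(-14 + V)/(V + 2*V*(-3 + V)) (a(V) = -54 + 6*((V - 14)/(V + 2*V*(-3 + V))) = -54 + 6*((-14 + V)/(V + 2*V*(-3 + V))) = -54 + 6*(-14 + V)/(V + 2*V*(-3 + V)))
F = 19361
(43025 - 43621)/(F + a(-134)) = (43025 - 43621)/(19361 + 12*(-7 - 9*(-134)² + 23*(-134))/(-134*(-5 + 2*(-134)))) = -596/(19361 + 12*(-1/134)*(-7 - 9*17956 - 3082)/(-5 - 268)) = -596/(19361 + 12*(-1/134)*(-7 - 161604 - 3082)/(-273)) = -596/(19361 + 12*(-1/134)*(-1/273)*(-164693)) = -596/(19361 - 329386/6097) = -596/117714631/6097 = -596*6097/117714631 = -3633812/117714631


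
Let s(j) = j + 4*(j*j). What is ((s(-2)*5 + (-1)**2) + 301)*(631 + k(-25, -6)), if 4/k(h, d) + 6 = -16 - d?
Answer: 234639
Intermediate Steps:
k(h, d) = 4/(-22 - d) (k(h, d) = 4/(-6 + (-16 - d)) = 4/(-22 - d))
s(j) = j + 4*j**2
((s(-2)*5 + (-1)**2) + 301)*(631 + k(-25, -6)) = ((-2*(1 + 4*(-2))*5 + (-1)**2) + 301)*(631 - 4/(22 - 6)) = ((-2*(1 - 8)*5 + 1) + 301)*(631 - 4/16) = ((-2*(-7)*5 + 1) + 301)*(631 - 4*1/16) = ((14*5 + 1) + 301)*(631 - 1/4) = ((70 + 1) + 301)*(2523/4) = (71 + 301)*(2523/4) = 372*(2523/4) = 234639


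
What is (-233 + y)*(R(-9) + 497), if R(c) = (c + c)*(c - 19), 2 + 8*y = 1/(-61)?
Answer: -113940827/488 ≈ -2.3349e+5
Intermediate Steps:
y = -123/488 (y = -¼ + (⅛)/(-61) = -¼ + (⅛)*(-1/61) = -¼ - 1/488 = -123/488 ≈ -0.25205)
R(c) = 2*c*(-19 + c) (R(c) = (2*c)*(-19 + c) = 2*c*(-19 + c))
(-233 + y)*(R(-9) + 497) = (-233 - 123/488)*(2*(-9)*(-19 - 9) + 497) = -113827*(2*(-9)*(-28) + 497)/488 = -113827*(504 + 497)/488 = -113827/488*1001 = -113940827/488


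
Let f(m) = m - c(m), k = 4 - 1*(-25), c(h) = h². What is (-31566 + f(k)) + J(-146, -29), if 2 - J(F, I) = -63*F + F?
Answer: -41428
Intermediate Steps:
k = 29 (k = 4 + 25 = 29)
f(m) = m - m²
J(F, I) = 2 + 62*F (J(F, I) = 2 - (-63*F + F) = 2 - (-62)*F = 2 + 62*F)
(-31566 + f(k)) + J(-146, -29) = (-31566 + 29*(1 - 1*29)) + (2 + 62*(-146)) = (-31566 + 29*(1 - 29)) + (2 - 9052) = (-31566 + 29*(-28)) - 9050 = (-31566 - 812) - 9050 = -32378 - 9050 = -41428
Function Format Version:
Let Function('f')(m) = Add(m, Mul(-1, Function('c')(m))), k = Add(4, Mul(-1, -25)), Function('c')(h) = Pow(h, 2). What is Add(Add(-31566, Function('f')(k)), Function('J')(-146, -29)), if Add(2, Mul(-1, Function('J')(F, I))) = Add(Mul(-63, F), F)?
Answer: -41428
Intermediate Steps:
k = 29 (k = Add(4, 25) = 29)
Function('f')(m) = Add(m, Mul(-1, Pow(m, 2)))
Function('J')(F, I) = Add(2, Mul(62, F)) (Function('J')(F, I) = Add(2, Mul(-1, Add(Mul(-63, F), F))) = Add(2, Mul(-1, Mul(-62, F))) = Add(2, Mul(62, F)))
Add(Add(-31566, Function('f')(k)), Function('J')(-146, -29)) = Add(Add(-31566, Mul(29, Add(1, Mul(-1, 29)))), Add(2, Mul(62, -146))) = Add(Add(-31566, Mul(29, Add(1, -29))), Add(2, -9052)) = Add(Add(-31566, Mul(29, -28)), -9050) = Add(Add(-31566, -812), -9050) = Add(-32378, -9050) = -41428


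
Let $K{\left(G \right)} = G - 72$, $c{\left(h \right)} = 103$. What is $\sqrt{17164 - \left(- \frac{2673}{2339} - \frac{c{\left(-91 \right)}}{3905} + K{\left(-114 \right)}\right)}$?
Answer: $\frac{2 \sqrt{361885575563132610}}{9133795} \approx 131.72$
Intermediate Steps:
$K{\left(G \right)} = -72 + G$
$\sqrt{17164 - \left(- \frac{2673}{2339} - \frac{c{\left(-91 \right)}}{3905} + K{\left(-114 \right)}\right)} = \sqrt{17164 + \left(\left(- \frac{8019}{-7017} + \frac{103}{3905}\right) - \left(-72 - 114\right)\right)} = \sqrt{17164 + \left(\left(\left(-8019\right) \left(- \frac{1}{7017}\right) + 103 \cdot \frac{1}{3905}\right) - -186\right)} = \sqrt{17164 + \left(\left(\frac{2673}{2339} + \frac{103}{3905}\right) + 186\right)} = \sqrt{17164 + \left(\frac{10678982}{9133795} + 186\right)} = \sqrt{17164 + \frac{1709564852}{9133795}} = \sqrt{\frac{158482022232}{9133795}} = \frac{2 \sqrt{361885575563132610}}{9133795}$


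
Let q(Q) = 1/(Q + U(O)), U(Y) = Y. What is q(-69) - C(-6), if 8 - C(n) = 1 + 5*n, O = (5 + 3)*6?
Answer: -778/21 ≈ -37.048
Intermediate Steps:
O = 48 (O = 8*6 = 48)
C(n) = 7 - 5*n (C(n) = 8 - (1 + 5*n) = 8 + (-1 - 5*n) = 7 - 5*n)
q(Q) = 1/(48 + Q) (q(Q) = 1/(Q + 48) = 1/(48 + Q))
q(-69) - C(-6) = 1/(48 - 69) - (7 - 5*(-6)) = 1/(-21) - (7 + 30) = -1/21 - 1*37 = -1/21 - 37 = -778/21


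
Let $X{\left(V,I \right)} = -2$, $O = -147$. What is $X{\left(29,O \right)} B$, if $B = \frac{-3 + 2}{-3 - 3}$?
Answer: $- \frac{1}{3} \approx -0.33333$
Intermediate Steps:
$B = \frac{1}{6}$ ($B = - \frac{1}{-6} = \left(-1\right) \left(- \frac{1}{6}\right) = \frac{1}{6} \approx 0.16667$)
$X{\left(29,O \right)} B = \left(-2\right) \frac{1}{6} = - \frac{1}{3}$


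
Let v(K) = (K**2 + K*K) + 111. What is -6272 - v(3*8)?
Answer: -7535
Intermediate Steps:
v(K) = 111 + 2*K**2 (v(K) = (K**2 + K**2) + 111 = 2*K**2 + 111 = 111 + 2*K**2)
-6272 - v(3*8) = -6272 - (111 + 2*(3*8)**2) = -6272 - (111 + 2*24**2) = -6272 - (111 + 2*576) = -6272 - (111 + 1152) = -6272 - 1*1263 = -6272 - 1263 = -7535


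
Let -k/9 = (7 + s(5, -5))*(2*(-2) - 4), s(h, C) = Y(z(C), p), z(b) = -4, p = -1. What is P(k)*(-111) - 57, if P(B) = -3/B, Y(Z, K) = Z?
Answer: -1331/24 ≈ -55.458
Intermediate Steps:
s(h, C) = -4
k = 216 (k = -9*(7 - 4)*(2*(-2) - 4) = -27*(-4 - 4) = -27*(-8) = -9*(-24) = 216)
P(k)*(-111) - 57 = -3/216*(-111) - 57 = -3*1/216*(-111) - 57 = -1/72*(-111) - 57 = 37/24 - 57 = -1331/24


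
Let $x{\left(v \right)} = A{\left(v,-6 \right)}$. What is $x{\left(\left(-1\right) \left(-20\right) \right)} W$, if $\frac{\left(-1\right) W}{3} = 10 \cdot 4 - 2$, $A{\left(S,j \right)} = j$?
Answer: $684$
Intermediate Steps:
$x{\left(v \right)} = -6$
$W = -114$ ($W = - 3 \left(10 \cdot 4 - 2\right) = - 3 \left(40 - 2\right) = \left(-3\right) 38 = -114$)
$x{\left(\left(-1\right) \left(-20\right) \right)} W = \left(-6\right) \left(-114\right) = 684$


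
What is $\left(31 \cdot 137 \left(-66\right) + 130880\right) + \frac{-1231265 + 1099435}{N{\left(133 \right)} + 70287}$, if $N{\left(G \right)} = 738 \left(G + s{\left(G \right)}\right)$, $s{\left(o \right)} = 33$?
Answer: $- \frac{5761589264}{38559} \approx -1.4942 \cdot 10^{5}$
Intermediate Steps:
$N{\left(G \right)} = 24354 + 738 G$ ($N{\left(G \right)} = 738 \left(G + 33\right) = 738 \left(33 + G\right) = 24354 + 738 G$)
$\left(31 \cdot 137 \left(-66\right) + 130880\right) + \frac{-1231265 + 1099435}{N{\left(133 \right)} + 70287} = \left(31 \cdot 137 \left(-66\right) + 130880\right) + \frac{-1231265 + 1099435}{\left(24354 + 738 \cdot 133\right) + 70287} = \left(4247 \left(-66\right) + 130880\right) - \frac{131830}{\left(24354 + 98154\right) + 70287} = \left(-280302 + 130880\right) - \frac{131830}{122508 + 70287} = -149422 - \frac{131830}{192795} = -149422 - \frac{26366}{38559} = - \frac{5761589264}{38559}$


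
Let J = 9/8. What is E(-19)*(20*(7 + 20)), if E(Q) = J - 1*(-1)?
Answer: 2295/2 ≈ 1147.5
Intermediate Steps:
J = 9/8 (J = 9*(1/8) = 9/8 ≈ 1.1250)
E(Q) = 17/8 (E(Q) = 9/8 - 1*(-1) = 9/8 + 1 = 17/8)
E(-19)*(20*(7 + 20)) = 17*(20*(7 + 20))/8 = 17*(20*27)/8 = (17/8)*540 = 2295/2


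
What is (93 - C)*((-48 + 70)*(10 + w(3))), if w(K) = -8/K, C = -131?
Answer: 108416/3 ≈ 36139.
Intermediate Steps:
(93 - C)*((-48 + 70)*(10 + w(3))) = (93 - 1*(-131))*((-48 + 70)*(10 - 8/3)) = (93 + 131)*(22*(10 - 8*⅓)) = 224*(22*(10 - 8/3)) = 224*(22*(22/3)) = 224*(484/3) = 108416/3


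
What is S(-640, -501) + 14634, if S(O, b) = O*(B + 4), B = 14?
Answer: 3114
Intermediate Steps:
S(O, b) = 18*O (S(O, b) = O*(14 + 4) = O*18 = 18*O)
S(-640, -501) + 14634 = 18*(-640) + 14634 = -11520 + 14634 = 3114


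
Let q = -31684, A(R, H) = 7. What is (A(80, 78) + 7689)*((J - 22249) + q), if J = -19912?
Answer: -568311120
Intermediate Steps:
(A(80, 78) + 7689)*((J - 22249) + q) = (7 + 7689)*((-19912 - 22249) - 31684) = 7696*(-42161 - 31684) = 7696*(-73845) = -568311120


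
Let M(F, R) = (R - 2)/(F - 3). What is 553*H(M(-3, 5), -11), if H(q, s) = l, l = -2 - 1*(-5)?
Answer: 1659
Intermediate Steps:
M(F, R) = (-2 + R)/(-3 + F)
l = 3 (l = -2 + 5 = 3)
H(q, s) = 3
553*H(M(-3, 5), -11) = 553*3 = 1659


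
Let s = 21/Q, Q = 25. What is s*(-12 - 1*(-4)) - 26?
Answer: -818/25 ≈ -32.720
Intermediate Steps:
s = 21/25 ≈ 0.84000
s*(-12 - 1*(-4)) - 26 = 21*(-12 - 1*(-4))/25 - 26 = 21*(-12 + 4)/25 - 26 = (21/25)*(-8) - 26 = -168/25 - 26 = -818/25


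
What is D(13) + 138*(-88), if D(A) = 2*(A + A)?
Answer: -12092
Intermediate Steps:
D(A) = 4*A (D(A) = 2*(2*A) = 4*A)
D(13) + 138*(-88) = 4*13 + 138*(-88) = 52 - 12144 = -12092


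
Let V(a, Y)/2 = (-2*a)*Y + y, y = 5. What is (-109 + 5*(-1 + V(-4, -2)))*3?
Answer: -672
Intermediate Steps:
V(a, Y) = 10 - 4*Y*a (V(a, Y) = 2*((-2*a)*Y + 5) = 2*(-2*Y*a + 5) = 2*(5 - 2*Y*a) = 10 - 4*Y*a)
(-109 + 5*(-1 + V(-4, -2)))*3 = (-109 + 5*(-1 + (10 - 4*(-2)*(-4))))*3 = (-109 + 5*(-1 + (10 - 32)))*3 = (-109 + 5*(-1 - 22))*3 = (-109 + 5*(-23))*3 = (-109 - 115)*3 = -224*3 = -672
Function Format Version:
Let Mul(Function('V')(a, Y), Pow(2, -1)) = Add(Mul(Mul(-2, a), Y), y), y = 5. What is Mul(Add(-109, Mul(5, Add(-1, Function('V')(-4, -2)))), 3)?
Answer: -672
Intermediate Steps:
Function('V')(a, Y) = Add(10, Mul(-4, Y, a)) (Function('V')(a, Y) = Mul(2, Add(Mul(Mul(-2, a), Y), 5)) = Mul(2, Add(Mul(-2, Y, a), 5)) = Mul(2, Add(5, Mul(-2, Y, a))) = Add(10, Mul(-4, Y, a)))
Mul(Add(-109, Mul(5, Add(-1, Function('V')(-4, -2)))), 3) = Mul(Add(-109, Mul(5, Add(-1, Add(10, Mul(-4, -2, -4))))), 3) = Mul(Add(-109, Mul(5, Add(-1, Add(10, -32)))), 3) = Mul(Add(-109, Mul(5, Add(-1, -22))), 3) = Mul(Add(-109, Mul(5, -23)), 3) = Mul(Add(-109, -115), 3) = Mul(-224, 3) = -672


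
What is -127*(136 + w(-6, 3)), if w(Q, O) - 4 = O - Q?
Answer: -18923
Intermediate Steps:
w(Q, O) = 4 + O - Q (w(Q, O) = 4 + (O - Q) = 4 + O - Q)
-127*(136 + w(-6, 3)) = -127*(136 + (4 + 3 - 1*(-6))) = -127*(136 + (4 + 3 + 6)) = -127*(136 + 13) = -127*149 = -18923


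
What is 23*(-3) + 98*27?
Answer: 2577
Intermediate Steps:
23*(-3) + 98*27 = -69 + 2646 = 2577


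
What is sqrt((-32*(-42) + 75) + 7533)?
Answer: 2*sqrt(2238) ≈ 94.615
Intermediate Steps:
sqrt((-32*(-42) + 75) + 7533) = sqrt((1344 + 75) + 7533) = sqrt(1419 + 7533) = sqrt(8952) = 2*sqrt(2238)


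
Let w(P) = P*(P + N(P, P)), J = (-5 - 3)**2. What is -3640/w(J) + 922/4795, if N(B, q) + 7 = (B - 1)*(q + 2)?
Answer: 5781623/32337480 ≈ 0.17879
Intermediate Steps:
N(B, q) = -7 + (-1 + B)*(2 + q) (N(B, q) = -7 + (B - 1)*(q + 2) = -7 + (-1 + B)*(2 + q))
J = 64 (J = (-8)**2 = 64)
w(P) = P*(-9 + P**2 + 2*P) (w(P) = P*(P + (-9 - P + 2*P + P*P)) = P*(P + (-9 - P + 2*P + P**2)) = P*(P + (-9 + P + P**2)) = P*(-9 + P**2 + 2*P))
-3640/w(J) + 922/4795 = -3640*1/(64*(-9 + 64**2 + 2*64)) + 922/4795 = -3640*1/(64*(-9 + 4096 + 128)) + 922*(1/4795) = -3640/(64*4215) + 922/4795 = -3640/269760 + 922/4795 = -3640*1/269760 + 922/4795 = -91/6744 + 922/4795 = 5781623/32337480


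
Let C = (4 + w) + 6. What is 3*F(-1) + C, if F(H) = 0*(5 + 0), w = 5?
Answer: 15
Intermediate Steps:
F(H) = 0 (F(H) = 0*5 = 0)
C = 15 (C = (4 + 5) + 6 = 9 + 6 = 15)
3*F(-1) + C = 3*0 + 15 = 0 + 15 = 15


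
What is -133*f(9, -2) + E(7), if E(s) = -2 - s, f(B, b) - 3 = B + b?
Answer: -1339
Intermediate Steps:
f(B, b) = 3 + B + b (f(B, b) = 3 + (B + b) = 3 + B + b)
-133*f(9, -2) + E(7) = -133*(3 + 9 - 2) + (-2 - 1*7) = -133*10 + (-2 - 7) = -1330 - 9 = -1339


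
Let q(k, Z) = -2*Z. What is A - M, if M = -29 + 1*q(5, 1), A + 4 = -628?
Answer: -601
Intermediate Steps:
A = -632 (A = -4 - 628 = -632)
M = -31 (M = -29 + 1*(-2*1) = -29 + 1*(-2) = -29 - 2 = -31)
A - M = -632 - 1*(-31) = -632 + 31 = -601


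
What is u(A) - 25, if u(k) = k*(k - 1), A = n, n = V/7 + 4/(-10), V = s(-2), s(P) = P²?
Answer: -30799/1225 ≈ -25.142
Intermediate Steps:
V = 4 (V = (-2)² = 4)
n = 6/35 (n = 4/7 + 4/(-10) = 4*(⅐) + 4*(-⅒) = 4/7 - ⅖ = 6/35 ≈ 0.17143)
A = 6/35 ≈ 0.17143
u(k) = k*(-1 + k)
u(A) - 25 = 6*(-1 + 6/35)/35 - 25 = (6/35)*(-29/35) - 25 = -174/1225 - 25 = -30799/1225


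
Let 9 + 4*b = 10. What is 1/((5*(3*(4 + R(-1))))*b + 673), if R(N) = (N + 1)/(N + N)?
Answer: 1/688 ≈ 0.0014535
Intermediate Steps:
b = ¼ (b = -9/4 + (¼)*10 = -9/4 + 5/2 = ¼ ≈ 0.25000)
R(N) = (1 + N)/(2*N) (R(N) = (1 + N)/((2*N)) = (1 + N)*(1/(2*N)) = (1 + N)/(2*N))
1/((5*(3*(4 + R(-1))))*b + 673) = 1/((5*(3*(4 + (½)*(1 - 1)/(-1))))*(¼) + 673) = 1/((5*(3*(4 + (½)*(-1)*0)))*(¼) + 673) = 1/((5*(3*(4 + 0)))*(¼) + 673) = 1/((5*(3*4))*(¼) + 673) = 1/((5*12)*(¼) + 673) = 1/(60*(¼) + 673) = 1/(15 + 673) = 1/688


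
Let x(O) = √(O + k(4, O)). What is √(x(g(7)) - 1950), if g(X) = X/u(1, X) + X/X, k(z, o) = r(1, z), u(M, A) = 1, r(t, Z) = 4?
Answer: √(-1950 + 2*√3) ≈ 44.12*I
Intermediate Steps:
k(z, o) = 4
g(X) = 1 + X (g(X) = X/1 + X/X = X*1 + 1 = X + 1 = 1 + X)
x(O) = √(4 + O) (x(O) = √(O + 4) = √(4 + O))
√(x(g(7)) - 1950) = √(√(4 + (1 + 7)) - 1950) = √(√(4 + 8) - 1950) = √(√12 - 1950) = √(2*√3 - 1950) = √(-1950 + 2*√3)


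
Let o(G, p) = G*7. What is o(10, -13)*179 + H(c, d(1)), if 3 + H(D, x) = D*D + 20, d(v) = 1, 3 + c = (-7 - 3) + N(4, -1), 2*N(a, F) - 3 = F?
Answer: 12691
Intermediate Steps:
o(G, p) = 7*G
N(a, F) = 3/2 + F/2
c = -12 (c = -3 + ((-7 - 3) + (3/2 + (1/2)*(-1))) = -3 + (-10 + (3/2 - 1/2)) = -3 + (-10 + 1) = -3 - 9 = -12)
H(D, x) = 17 + D**2 (H(D, x) = -3 + (D*D + 20) = -3 + (D**2 + 20) = -3 + (20 + D**2) = 17 + D**2)
o(10, -13)*179 + H(c, d(1)) = (7*10)*179 + (17 + (-12)**2) = 70*179 + (17 + 144) = 12530 + 161 = 12691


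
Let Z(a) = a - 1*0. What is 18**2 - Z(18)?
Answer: 306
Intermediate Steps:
Z(a) = a (Z(a) = a + 0 = a)
18**2 - Z(18) = 18**2 - 1*18 = 324 - 18 = 306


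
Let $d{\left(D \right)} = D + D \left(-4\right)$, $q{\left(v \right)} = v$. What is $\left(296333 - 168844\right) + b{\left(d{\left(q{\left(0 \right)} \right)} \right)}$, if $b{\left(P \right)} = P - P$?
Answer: $127489$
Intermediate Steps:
$d{\left(D \right)} = - 3 D$ ($d{\left(D \right)} = D - 4 D = - 3 D$)
$b{\left(P \right)} = 0$
$\left(296333 - 168844\right) + b{\left(d{\left(q{\left(0 \right)} \right)} \right)} = \left(296333 - 168844\right) + 0 = 127489 + 0 = 127489$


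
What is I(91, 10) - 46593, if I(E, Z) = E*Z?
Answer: -45683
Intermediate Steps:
I(91, 10) - 46593 = 91*10 - 46593 = 910 - 46593 = -45683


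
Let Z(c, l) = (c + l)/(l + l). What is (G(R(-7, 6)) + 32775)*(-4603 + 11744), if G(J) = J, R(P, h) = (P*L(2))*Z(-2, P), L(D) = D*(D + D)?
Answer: 233789199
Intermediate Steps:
Z(c, l) = (c + l)/(2*l) (Z(c, l) = (c + l)/((2*l)) = (c + l)*(1/(2*l)) = (c + l)/(2*l))
L(D) = 2*D**2 (L(D) = D*(2*D) = 2*D**2)
R(P, h) = -8 + 4*P (R(P, h) = (P*(2*2**2))*((-2 + P)/(2*P)) = (P*(2*4))*((-2 + P)/(2*P)) = (P*8)*((-2 + P)/(2*P)) = (8*P)*((-2 + P)/(2*P)) = -8 + 4*P)
(G(R(-7, 6)) + 32775)*(-4603 + 11744) = ((-8 + 4*(-7)) + 32775)*(-4603 + 11744) = ((-8 - 28) + 32775)*7141 = (-36 + 32775)*7141 = 32739*7141 = 233789199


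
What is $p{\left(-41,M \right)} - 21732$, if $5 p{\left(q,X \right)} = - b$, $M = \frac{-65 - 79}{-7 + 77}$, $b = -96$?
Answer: $- \frac{108564}{5} \approx -21713.0$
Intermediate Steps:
$M = - \frac{72}{35}$ ($M = - \frac{144}{70} = \left(-144\right) \frac{1}{70} = - \frac{72}{35} \approx -2.0571$)
$p{\left(q,X \right)} = \frac{96}{5}$ ($p{\left(q,X \right)} = \frac{\left(-1\right) \left(-96\right)}{5} = \frac{1}{5} \cdot 96 = \frac{96}{5}$)
$p{\left(-41,M \right)} - 21732 = \frac{96}{5} - 21732 = - \frac{108564}{5}$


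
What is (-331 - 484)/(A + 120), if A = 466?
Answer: -815/586 ≈ -1.3908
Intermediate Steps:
(-331 - 484)/(A + 120) = (-331 - 484)/(466 + 120) = -815/586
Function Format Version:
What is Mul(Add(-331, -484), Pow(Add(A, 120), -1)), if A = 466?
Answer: Rational(-815, 586) ≈ -1.3908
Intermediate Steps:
Mul(Add(-331, -484), Pow(Add(A, 120), -1)) = Mul(Add(-331, -484), Pow(Add(466, 120), -1)) = Mul(-815, Pow(586, -1)) = Mul(-815, Rational(1, 586)) = Rational(-815, 586)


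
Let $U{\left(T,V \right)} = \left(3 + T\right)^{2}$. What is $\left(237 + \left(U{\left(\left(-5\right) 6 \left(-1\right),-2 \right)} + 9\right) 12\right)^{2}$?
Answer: $179908569$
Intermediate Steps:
$\left(237 + \left(U{\left(\left(-5\right) 6 \left(-1\right),-2 \right)} + 9\right) 12\right)^{2} = \left(237 + \left(\left(3 + \left(-5\right) 6 \left(-1\right)\right)^{2} + 9\right) 12\right)^{2} = \left(237 + \left(\left(3 - -30\right)^{2} + 9\right) 12\right)^{2} = \left(237 + \left(\left(3 + 30\right)^{2} + 9\right) 12\right)^{2} = \left(237 + \left(33^{2} + 9\right) 12\right)^{2} = \left(237 + \left(1089 + 9\right) 12\right)^{2} = \left(237 + 1098 \cdot 12\right)^{2} = \left(237 + 13176\right)^{2} = 13413^{2} = 179908569$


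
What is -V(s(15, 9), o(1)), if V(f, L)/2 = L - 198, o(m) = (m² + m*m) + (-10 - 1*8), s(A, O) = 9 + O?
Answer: 428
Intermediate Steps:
o(m) = -18 + 2*m² (o(m) = (m² + m²) + (-10 - 8) = 2*m² - 18 = -18 + 2*m²)
V(f, L) = -396 + 2*L (V(f, L) = 2*(L - 198) = 2*(-198 + L) = -396 + 2*L)
-V(s(15, 9), o(1)) = -(-396 + 2*(-18 + 2*1²)) = -(-396 + 2*(-18 + 2*1)) = -(-396 + 2*(-18 + 2)) = -(-396 + 2*(-16)) = -(-396 - 32) = -1*(-428) = 428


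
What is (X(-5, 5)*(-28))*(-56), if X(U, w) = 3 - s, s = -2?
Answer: 7840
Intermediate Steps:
X(U, w) = 5 (X(U, w) = 3 - 1*(-2) = 3 + 2 = 5)
(X(-5, 5)*(-28))*(-56) = (5*(-28))*(-56) = -140*(-56) = 7840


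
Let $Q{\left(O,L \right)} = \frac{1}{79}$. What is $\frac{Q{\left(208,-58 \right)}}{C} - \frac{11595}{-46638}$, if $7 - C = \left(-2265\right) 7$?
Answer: $\frac{1210809829}{4870165377} \approx 0.24862$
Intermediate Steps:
$Q{\left(O,L \right)} = \frac{1}{79}$
$C = 15862$ ($C = 7 - \left(-2265\right) 7 = 7 - -15855 = 7 + 15855 = 15862$)
$\frac{Q{\left(208,-58 \right)}}{C} - \frac{11595}{-46638} = \frac{1}{79 \cdot 15862} - \frac{11595}{-46638} = \frac{1}{79} \cdot \frac{1}{15862} - - \frac{3865}{15546} = \frac{1}{1253098} + \frac{3865}{15546} = \frac{1210809829}{4870165377}$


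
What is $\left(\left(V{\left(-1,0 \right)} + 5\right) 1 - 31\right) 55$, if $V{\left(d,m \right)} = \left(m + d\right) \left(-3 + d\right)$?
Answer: $-1210$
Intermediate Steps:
$V{\left(d,m \right)} = \left(-3 + d\right) \left(d + m\right)$ ($V{\left(d,m \right)} = \left(d + m\right) \left(-3 + d\right) = \left(-3 + d\right) \left(d + m\right)$)
$\left(\left(V{\left(-1,0 \right)} + 5\right) 1 - 31\right) 55 = \left(\left(\left(\left(-1\right)^{2} - -3 - 0 - 0\right) + 5\right) 1 - 31\right) 55 = \left(\left(\left(1 + 3 + 0 + 0\right) + 5\right) 1 - 31\right) 55 = \left(\left(4 + 5\right) 1 - 31\right) 55 = \left(9 \cdot 1 - 31\right) 55 = \left(9 - 31\right) 55 = \left(-22\right) 55 = -1210$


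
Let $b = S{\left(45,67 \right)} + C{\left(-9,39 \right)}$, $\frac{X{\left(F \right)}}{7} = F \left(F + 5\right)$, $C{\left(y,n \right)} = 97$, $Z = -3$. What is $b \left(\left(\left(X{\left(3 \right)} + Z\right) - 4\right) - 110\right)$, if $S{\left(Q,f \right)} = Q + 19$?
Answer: $8211$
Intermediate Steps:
$X{\left(F \right)} = 7 F \left(5 + F\right)$ ($X{\left(F \right)} = 7 F \left(F + 5\right) = 7 F \left(5 + F\right)$)
$S{\left(Q,f \right)} = 19 + Q$
$b = 161$ ($b = \left(19 + 45\right) + 97 = 64 + 97 = 161$)
$b \left(\left(\left(X{\left(3 \right)} + Z\right) - 4\right) - 110\right) = 161 \left(\left(\left(7 \cdot 3 \left(5 + 3\right) - 3\right) - 4\right) - 110\right) = 161 \left(\left(\left(7 \cdot 3 \cdot 8 - 3\right) - 4\right) - 110\right) = 161 \left(\left(\left(168 - 3\right) - 4\right) - 110\right) = 161 \left(\left(165 - 4\right) - 110\right) = 161 \left(161 - 110\right) = 161 \cdot 51 = 8211$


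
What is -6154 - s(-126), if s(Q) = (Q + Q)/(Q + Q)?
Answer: -6155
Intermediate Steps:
s(Q) = 1 (s(Q) = (2*Q)/((2*Q)) = (2*Q)*(1/(2*Q)) = 1)
-6154 - s(-126) = -6154 - 1*1 = -6154 - 1 = -6155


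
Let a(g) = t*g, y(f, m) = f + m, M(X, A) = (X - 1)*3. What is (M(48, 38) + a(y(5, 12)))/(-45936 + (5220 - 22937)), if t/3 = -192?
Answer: 9651/63653 ≈ 0.15162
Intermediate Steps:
t = -576 (t = 3*(-192) = -576)
M(X, A) = -3 + 3*X (M(X, A) = (-1 + X)*3 = -3 + 3*X)
a(g) = -576*g
(M(48, 38) + a(y(5, 12)))/(-45936 + (5220 - 22937)) = ((-3 + 3*48) - 576*(5 + 12))/(-45936 + (5220 - 22937)) = ((-3 + 144) - 576*17)/(-45936 - 17717) = (141 - 9792)/(-63653) = -9651*(-1/63653) = 9651/63653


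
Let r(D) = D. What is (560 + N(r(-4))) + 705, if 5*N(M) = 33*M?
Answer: 6193/5 ≈ 1238.6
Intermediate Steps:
N(M) = 33*M/5 (N(M) = (33*M)/5 = 33*M/5)
(560 + N(r(-4))) + 705 = (560 + (33/5)*(-4)) + 705 = (560 - 132/5) + 705 = 2668/5 + 705 = 6193/5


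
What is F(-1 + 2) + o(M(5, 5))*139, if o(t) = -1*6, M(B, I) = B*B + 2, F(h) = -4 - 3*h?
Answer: -841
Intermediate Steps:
M(B, I) = 2 + B**2 (M(B, I) = B**2 + 2 = 2 + B**2)
o(t) = -6
F(-1 + 2) + o(M(5, 5))*139 = (-4 - 3*(-1 + 2)) - 6*139 = (-4 - 3*1) - 834 = (-4 - 3) - 834 = -7 - 834 = -841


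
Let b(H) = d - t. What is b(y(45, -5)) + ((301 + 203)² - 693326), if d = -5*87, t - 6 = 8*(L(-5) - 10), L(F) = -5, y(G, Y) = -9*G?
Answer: -439631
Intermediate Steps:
t = -114 (t = 6 + 8*(-5 - 10) = 6 + 8*(-15) = 6 - 120 = -114)
d = -435
b(H) = -321 (b(H) = -435 - 1*(-114) = -435 + 114 = -321)
b(y(45, -5)) + ((301 + 203)² - 693326) = -321 + ((301 + 203)² - 693326) = -321 + (504² - 693326) = -321 + (254016 - 693326) = -321 - 439310 = -439631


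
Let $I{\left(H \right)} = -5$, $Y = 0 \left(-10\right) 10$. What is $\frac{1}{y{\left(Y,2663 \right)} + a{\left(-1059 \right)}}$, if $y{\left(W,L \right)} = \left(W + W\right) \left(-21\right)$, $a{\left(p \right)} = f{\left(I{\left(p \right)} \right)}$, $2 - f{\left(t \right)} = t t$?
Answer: $- \frac{1}{23} \approx -0.043478$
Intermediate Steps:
$Y = 0$ ($Y = 0 \cdot 10 = 0$)
$f{\left(t \right)} = 2 - t^{2}$ ($f{\left(t \right)} = 2 - t t = 2 - t^{2}$)
$a{\left(p \right)} = -23$ ($a{\left(p \right)} = 2 - \left(-5\right)^{2} = 2 - 25 = -23$)
$y{\left(W,L \right)} = - 42 W$ ($y{\left(W,L \right)} = 2 W \left(-21\right) = - 42 W$)
$\frac{1}{y{\left(Y,2663 \right)} + a{\left(-1059 \right)}} = \frac{1}{\left(-42\right) 0 - 23} = \frac{1}{0 - 23} = \frac{1}{-23} = - \frac{1}{23}$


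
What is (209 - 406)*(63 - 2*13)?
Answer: -7289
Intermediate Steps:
(209 - 406)*(63 - 2*13) = -197*(63 - 26) = -197*37 = -7289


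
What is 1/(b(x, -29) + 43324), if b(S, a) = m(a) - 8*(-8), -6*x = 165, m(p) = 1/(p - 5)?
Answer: 34/1475191 ≈ 2.3048e-5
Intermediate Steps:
m(p) = 1/(-5 + p)
x = -55/2 (x = -⅙*165 = -55/2 ≈ -27.500)
b(S, a) = 64 + 1/(-5 + a) (b(S, a) = 1/(-5 + a) - 8*(-8) = 1/(-5 + a) + 64 = 64 + 1/(-5 + a))
1/(b(x, -29) + 43324) = 1/((-319 + 64*(-29))/(-5 - 29) + 43324) = 1/((-319 - 1856)/(-34) + 43324) = 1/(-1/34*(-2175) + 43324) = 1/(2175/34 + 43324) = 1/(1475191/34) = 34/1475191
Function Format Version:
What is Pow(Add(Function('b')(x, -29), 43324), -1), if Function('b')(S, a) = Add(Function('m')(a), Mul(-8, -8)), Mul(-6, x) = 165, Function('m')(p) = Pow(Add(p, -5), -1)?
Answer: Rational(34, 1475191) ≈ 2.3048e-5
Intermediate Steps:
Function('m')(p) = Pow(Add(-5, p), -1)
x = Rational(-55, 2) (x = Mul(Rational(-1, 6), 165) = Rational(-55, 2) ≈ -27.500)
Function('b')(S, a) = Add(64, Pow(Add(-5, a), -1)) (Function('b')(S, a) = Add(Pow(Add(-5, a), -1), Mul(-8, -8)) = Add(Pow(Add(-5, a), -1), 64) = Add(64, Pow(Add(-5, a), -1)))
Pow(Add(Function('b')(x, -29), 43324), -1) = Pow(Add(Mul(Pow(Add(-5, -29), -1), Add(-319, Mul(64, -29))), 43324), -1) = Pow(Add(Mul(Pow(-34, -1), Add(-319, -1856)), 43324), -1) = Pow(Add(Mul(Rational(-1, 34), -2175), 43324), -1) = Pow(Add(Rational(2175, 34), 43324), -1) = Pow(Rational(1475191, 34), -1) = Rational(34, 1475191)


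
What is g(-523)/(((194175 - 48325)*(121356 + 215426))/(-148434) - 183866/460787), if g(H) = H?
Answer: 17885673651417/11316862811107372 ≈ 0.0015804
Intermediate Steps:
g(-523)/(((194175 - 48325)*(121356 + 215426))/(-148434) - 183866/460787) = -523/(((194175 - 48325)*(121356 + 215426))/(-148434) - 183866/460787) = -523/((145850*336782)*(-1/148434) - 183866*1/460787) = -523/(49119654700*(-1/148434) - 183866/460787) = -523/(-24559827350/74217 - 183866/460787) = -523/(-11316862811107372/34198228779) = -523*(-34198228779/11316862811107372) = 17885673651417/11316862811107372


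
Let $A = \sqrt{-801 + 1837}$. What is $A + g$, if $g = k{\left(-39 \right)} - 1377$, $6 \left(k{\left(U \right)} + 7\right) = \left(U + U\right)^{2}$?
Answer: $-370 + 2 \sqrt{259} \approx -337.81$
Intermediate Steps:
$k{\left(U \right)} = -7 + \frac{2 U^{2}}{3}$ ($k{\left(U \right)} = -7 + \frac{\left(U + U\right)^{2}}{6} = -7 + \frac{\left(2 U\right)^{2}}{6} = -7 + \frac{4 U^{2}}{6} = -7 + \frac{2 U^{2}}{3}$)
$g = -370$ ($g = \left(-7 + \frac{2 \left(-39\right)^{2}}{3}\right) - 1377 = \left(-7 + \frac{2}{3} \cdot 1521\right) - 1377 = \left(-7 + 1014\right) - 1377 = 1007 - 1377 = -370$)
$A = 2 \sqrt{259}$ ($A = \sqrt{1036} = 2 \sqrt{259} \approx 32.187$)
$A + g = 2 \sqrt{259} - 370 = -370 + 2 \sqrt{259}$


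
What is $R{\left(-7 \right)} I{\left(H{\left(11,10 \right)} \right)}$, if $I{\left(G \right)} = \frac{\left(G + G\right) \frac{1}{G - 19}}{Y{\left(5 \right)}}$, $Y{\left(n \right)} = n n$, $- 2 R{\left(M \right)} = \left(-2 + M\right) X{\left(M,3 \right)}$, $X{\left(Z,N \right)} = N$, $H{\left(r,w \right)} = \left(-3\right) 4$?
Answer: $\frac{324}{775} \approx 0.41806$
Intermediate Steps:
$H{\left(r,w \right)} = -12$
$R{\left(M \right)} = 3 - \frac{3 M}{2}$ ($R{\left(M \right)} = - \frac{\left(-2 + M\right) 3}{2} = - \frac{-6 + 3 M}{2} = 3 - \frac{3 M}{2}$)
$Y{\left(n \right)} = n^{2}$
$I{\left(G \right)} = \frac{2 G}{25 \left(-19 + G\right)}$ ($I{\left(G \right)} = \frac{\left(G + G\right) \frac{1}{G - 19}}{5^{2}} = \frac{2 G \frac{1}{-19 + G}}{25} = \frac{2 G}{-19 + G} \frac{1}{25} = \frac{2 G}{25 \left(-19 + G\right)}$)
$R{\left(-7 \right)} I{\left(H{\left(11,10 \right)} \right)} = \left(3 - - \frac{21}{2}\right) \frac{2}{25} \left(-12\right) \frac{1}{-19 - 12} = \left(3 + \frac{21}{2}\right) \frac{2}{25} \left(-12\right) \frac{1}{-31} = \frac{27 \cdot \frac{2}{25} \left(-12\right) \left(- \frac{1}{31}\right)}{2} = \frac{27}{2} \cdot \frac{24}{775} = \frac{324}{775}$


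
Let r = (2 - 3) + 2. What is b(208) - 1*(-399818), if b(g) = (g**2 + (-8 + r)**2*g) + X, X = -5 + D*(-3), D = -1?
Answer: 453272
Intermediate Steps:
r = 1 (r = -1 + 2 = 1)
X = -2 (X = -5 - 1*(-3) = -5 + 3 = -2)
b(g) = -2 + g**2 + 49*g (b(g) = (g**2 + (-8 + 1)**2*g) - 2 = (g**2 + (-7)**2*g) - 2 = (g**2 + 49*g) - 2 = -2 + g**2 + 49*g)
b(208) - 1*(-399818) = (-2 + 208**2 + 49*208) - 1*(-399818) = (-2 + 43264 + 10192) + 399818 = 53454 + 399818 = 453272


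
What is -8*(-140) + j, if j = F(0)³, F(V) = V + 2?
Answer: 1128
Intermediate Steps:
F(V) = 2 + V
j = 8 (j = (2 + 0)³ = 2³ = 8)
-8*(-140) + j = -8*(-140) + 8 = 1120 + 8 = 1128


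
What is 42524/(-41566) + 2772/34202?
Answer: -6832576/7253267 ≈ -0.94200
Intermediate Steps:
42524/(-41566) + 2772/34202 = 42524*(-1/41566) + 2772*(1/34202) = -21262/20783 + 198/2443 = -6832576/7253267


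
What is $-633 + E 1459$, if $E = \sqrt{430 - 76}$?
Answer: $-633 + 1459 \sqrt{354} \approx 26818.0$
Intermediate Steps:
$E = \sqrt{354} \approx 18.815$
$-633 + E 1459 = -633 + \sqrt{354} \cdot 1459 = -633 + 1459 \sqrt{354}$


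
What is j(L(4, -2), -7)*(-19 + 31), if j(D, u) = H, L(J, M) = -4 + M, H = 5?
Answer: 60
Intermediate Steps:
j(D, u) = 5
j(L(4, -2), -7)*(-19 + 31) = 5*(-19 + 31) = 5*12 = 60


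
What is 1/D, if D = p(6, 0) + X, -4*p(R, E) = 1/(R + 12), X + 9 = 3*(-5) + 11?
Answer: -72/937 ≈ -0.076841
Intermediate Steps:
X = -13 (X = -9 + (3*(-5) + 11) = -9 + (-15 + 11) = -9 - 4 = -13)
p(R, E) = -1/(4*(12 + R)) (p(R, E) = -1/(4*(R + 12)) = -1/(4*(12 + R)))
D = -937/72 (D = -1/(48 + 4*6) - 13 = -1/(48 + 24) - 13 = -1/72 - 13 = -937/72 ≈ -13.014)
1/D = 1/(-937/72) = -72/937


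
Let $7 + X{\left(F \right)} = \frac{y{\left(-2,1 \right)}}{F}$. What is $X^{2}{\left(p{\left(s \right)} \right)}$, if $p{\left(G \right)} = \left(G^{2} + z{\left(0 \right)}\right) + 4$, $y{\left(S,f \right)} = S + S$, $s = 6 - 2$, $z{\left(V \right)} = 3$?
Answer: $\frac{27225}{529} \approx 51.465$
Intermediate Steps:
$s = 4$ ($s = 6 - 2 = 4$)
$y{\left(S,f \right)} = 2 S$
$p{\left(G \right)} = 7 + G^{2}$ ($p{\left(G \right)} = \left(G^{2} + 3\right) + 4 = \left(3 + G^{2}\right) + 4 = 7 + G^{2}$)
$X{\left(F \right)} = -7 - \frac{4}{F}$ ($X{\left(F \right)} = -7 + \frac{2 \left(-2\right)}{F} = -7 - \frac{4}{F}$)
$X^{2}{\left(p{\left(s \right)} \right)} = \left(-7 - \frac{4}{7 + 4^{2}}\right)^{2} = \left(-7 - \frac{4}{7 + 16}\right)^{2} = \left(-7 - \frac{4}{23}\right)^{2} = \left(- \frac{165}{23}\right)^{2} = \frac{27225}{529}$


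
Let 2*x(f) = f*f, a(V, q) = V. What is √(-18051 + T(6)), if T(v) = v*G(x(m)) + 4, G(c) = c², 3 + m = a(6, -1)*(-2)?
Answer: √231562/2 ≈ 240.60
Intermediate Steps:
m = -15 (m = -3 + 6*(-2) = -3 - 12 = -15)
x(f) = f²/2 (x(f) = (f*f)/2 = f²/2)
T(v) = 4 + 50625*v/4 (T(v) = v*((½)*(-15)²)² + 4 = v*((½)*225)² + 4 = v*(225/2)² + 4 = v*(50625/4) + 4 = 50625*v/4 + 4 = 4 + 50625*v/4)
√(-18051 + T(6)) = √(-18051 + (4 + (50625/4)*6)) = √(-18051 + (4 + 151875/2)) = √(-18051 + 151883/2) = √(115781/2) = √231562/2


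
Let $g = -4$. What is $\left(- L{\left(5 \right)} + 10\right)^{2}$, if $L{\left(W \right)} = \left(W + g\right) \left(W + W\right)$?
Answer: $0$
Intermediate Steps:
$L{\left(W \right)} = 2 W \left(-4 + W\right)$ ($L{\left(W \right)} = \left(W - 4\right) \left(W + W\right) = \left(-4 + W\right) 2 W = 2 W \left(-4 + W\right)$)
$\left(- L{\left(5 \right)} + 10\right)^{2} = \left(- 2 \cdot 5 \left(-4 + 5\right) + 10\right)^{2} = \left(- 2 \cdot 5 \cdot 1 + 10\right)^{2} = \left(\left(-1\right) 10 + 10\right)^{2} = \left(-10 + 10\right)^{2} = 0^{2} = 0$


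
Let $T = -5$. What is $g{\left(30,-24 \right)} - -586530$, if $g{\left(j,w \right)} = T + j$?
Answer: $586555$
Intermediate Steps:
$g{\left(j,w \right)} = -5 + j$
$g{\left(30,-24 \right)} - -586530 = \left(-5 + 30\right) - -586530 = 25 + 586530 = 586555$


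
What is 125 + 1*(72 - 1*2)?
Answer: 195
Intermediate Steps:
125 + 1*(72 - 1*2) = 125 + 1*(72 - 2) = 125 + 1*70 = 125 + 70 = 195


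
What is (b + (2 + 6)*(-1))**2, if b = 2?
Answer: 36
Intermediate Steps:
(b + (2 + 6)*(-1))**2 = (2 + (2 + 6)*(-1))**2 = (2 + 8*(-1))**2 = (2 - 8)**2 = (-6)**2 = 36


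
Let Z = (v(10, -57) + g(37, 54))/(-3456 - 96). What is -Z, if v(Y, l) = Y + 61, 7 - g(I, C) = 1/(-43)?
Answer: 3355/152736 ≈ 0.021966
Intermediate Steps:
g(I, C) = 302/43 (g(I, C) = 7 - 1/(-43) = 7 - 1*(-1/43) = 7 + 1/43 = 302/43)
v(Y, l) = 61 + Y
Z = -3355/152736 (Z = ((61 + 10) + 302/43)/(-3456 - 96) = (71 + 302/43)/(-3552) = (3355/43)*(-1/3552) = -3355/152736 ≈ -0.021966)
-Z = -1*(-3355/152736) = 3355/152736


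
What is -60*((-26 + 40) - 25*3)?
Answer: 3660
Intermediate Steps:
-60*((-26 + 40) - 25*3) = -60*(14 - 75) = -60*(-61) = 3660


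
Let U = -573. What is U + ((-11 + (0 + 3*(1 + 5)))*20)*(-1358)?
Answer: -190693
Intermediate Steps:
U + ((-11 + (0 + 3*(1 + 5)))*20)*(-1358) = -573 + ((-11 + (0 + 3*(1 + 5)))*20)*(-1358) = -573 + ((-11 + (0 + 3*6))*20)*(-1358) = -573 + ((-11 + (0 + 18))*20)*(-1358) = -573 + ((-11 + 18)*20)*(-1358) = -573 + (7*20)*(-1358) = -573 + 140*(-1358) = -573 - 190120 = -190693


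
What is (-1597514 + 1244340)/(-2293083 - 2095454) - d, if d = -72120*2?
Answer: 633002930054/4388537 ≈ 1.4424e+5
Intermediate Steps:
d = -144240
(-1597514 + 1244340)/(-2293083 - 2095454) - d = (-1597514 + 1244340)/(-2293083 - 2095454) - 1*(-144240) = -353174/(-4388537) + 144240 = -353174*(-1/4388537) + 144240 = 353174/4388537 + 144240 = 633002930054/4388537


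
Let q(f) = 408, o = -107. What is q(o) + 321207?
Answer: 321615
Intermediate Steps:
q(o) + 321207 = 408 + 321207 = 321615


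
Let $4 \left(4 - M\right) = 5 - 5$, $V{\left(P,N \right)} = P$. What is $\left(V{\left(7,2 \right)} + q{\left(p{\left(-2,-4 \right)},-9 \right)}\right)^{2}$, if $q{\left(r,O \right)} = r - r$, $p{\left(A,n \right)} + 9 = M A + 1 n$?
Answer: $49$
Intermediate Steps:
$M = 4$ ($M = 4 - \frac{5 - 5}{4} = 4 - 0 = 4 + 0 = 4$)
$p{\left(A,n \right)} = -9 + n + 4 A$ ($p{\left(A,n \right)} = -9 + \left(4 A + 1 n\right) = -9 + \left(4 A + n\right) = -9 + \left(n + 4 A\right) = -9 + n + 4 A$)
$q{\left(r,O \right)} = 0$
$\left(V{\left(7,2 \right)} + q{\left(p{\left(-2,-4 \right)},-9 \right)}\right)^{2} = \left(7 + 0\right)^{2} = 7^{2} = 49$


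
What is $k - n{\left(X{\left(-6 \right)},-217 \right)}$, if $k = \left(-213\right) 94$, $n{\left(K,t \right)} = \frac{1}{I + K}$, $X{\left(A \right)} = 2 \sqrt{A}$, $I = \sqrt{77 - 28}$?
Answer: $\frac{- 40044 \sqrt{6} + 140155 i}{- 7 i + 2 \sqrt{6}} \approx -20022.0 + 0.067101 i$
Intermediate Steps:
$I = 7$ ($I = \sqrt{49} = 7$)
$n{\left(K,t \right)} = \frac{1}{7 + K}$
$k = -20022$
$k - n{\left(X{\left(-6 \right)},-217 \right)} = -20022 - \frac{1}{7 + 2 \sqrt{-6}} = -20022 - \frac{1}{7 + 2 i \sqrt{6}}$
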